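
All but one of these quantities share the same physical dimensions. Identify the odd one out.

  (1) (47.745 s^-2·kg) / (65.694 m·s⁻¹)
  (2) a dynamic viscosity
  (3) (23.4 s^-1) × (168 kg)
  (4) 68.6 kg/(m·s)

(3)

Reduce each to base SI dimensions:
  (1) [kg·s⁻²] / [m·s⁻¹] = kg·m⁻¹·s⁻¹
  (2) [dynamic viscosity] = kg·m⁻¹·s⁻¹
  (3) [s⁻¹] · [kg] = kg·s⁻¹
  (4) kg·m⁻¹·s⁻¹
All reduce to kg·m⁻¹·s⁻¹ except (3), which is kg·s⁻¹.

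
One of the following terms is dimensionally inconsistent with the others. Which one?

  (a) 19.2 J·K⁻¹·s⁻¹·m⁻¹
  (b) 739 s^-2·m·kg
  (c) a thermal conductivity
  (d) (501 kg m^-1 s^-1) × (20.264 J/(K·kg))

(b)

Reduce each to base SI dimensions:
  (a) J·s⁻¹·m⁻¹·K⁻¹ = N·m·s⁻¹·m⁻¹·K⁻¹ = kg·m·s⁻³·K⁻¹
  (b) kg·m·s⁻²
  (c) [thermal conductivity] = kg·m·s⁻³·K⁻¹
  (d) [kg·m⁻¹·s⁻¹] · [m²·s⁻²·K⁻¹] = kg·m·s⁻³·K⁻¹
All reduce to kg·m·s⁻³·K⁻¹ except (b), which is kg·m·s⁻².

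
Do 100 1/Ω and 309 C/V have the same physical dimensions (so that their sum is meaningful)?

No

Reduce each to base SI dimensions:
  100 1/Ω:  Ω⁻¹ = (V·A⁻¹)⁻¹ = kg⁻¹·m⁻²·s³·A²
  309 C/V:  C·V⁻¹ = s·A·(J·C⁻¹)⁻¹ = kg⁻¹·m⁻²·s⁴·A²
kg⁻¹·m⁻²·s³·A² ≠ kg⁻¹·m⁻²·s⁴·A², so they cannot be added.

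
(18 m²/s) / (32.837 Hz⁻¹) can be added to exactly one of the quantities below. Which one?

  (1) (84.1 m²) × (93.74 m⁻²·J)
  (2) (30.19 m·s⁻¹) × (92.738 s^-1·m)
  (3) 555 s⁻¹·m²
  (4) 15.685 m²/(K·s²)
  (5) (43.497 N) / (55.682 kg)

(2)

Reference: [m²·s⁻¹] / [s] = m²·s⁻².
Each option:
  (1) [m²] · [kg·s⁻²] = kg·m²·s⁻²
  (2) [m·s⁻¹] · [m·s⁻¹] = m²·s⁻²  ← same
  (3) m²·s⁻¹
  (4) m²·s⁻²·K⁻¹
  (5) [kg·m·s⁻²] / [kg] = m·s⁻²
Only (2) matches m²·s⁻².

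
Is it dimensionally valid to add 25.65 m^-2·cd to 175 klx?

Yes

Reduce each to base SI dimensions:
  25.65 m^-2·cd:  cd·m⁻² = m⁻²·cd
  175 klx:  lx = lm·m⁻² = m⁻²·cd
Both are m⁻²·cd, so they have the same dimensions and can be added.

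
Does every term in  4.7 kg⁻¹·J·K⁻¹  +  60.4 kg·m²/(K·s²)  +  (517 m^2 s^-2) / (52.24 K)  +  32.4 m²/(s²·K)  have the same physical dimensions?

In SI base units:
  4.7 kg⁻¹·J·K⁻¹:  J·kg⁻¹·K⁻¹ = N·m·kg⁻¹·K⁻¹ = m²·s⁻²·K⁻¹
  60.4 kg·m²/(K·s²):  kg·m²·s⁻²·K⁻¹
  (517 m^2 s^-2) / (52.24 K):  [m²·s⁻²] / [K] = m²·s⁻²·K⁻¹
  32.4 m²/(s²·K):  m²·s⁻²·K⁻¹
The terms do not share a single dimension (kg·m²·s⁻²·K⁻¹ vs m²·s⁻²·K⁻¹).

No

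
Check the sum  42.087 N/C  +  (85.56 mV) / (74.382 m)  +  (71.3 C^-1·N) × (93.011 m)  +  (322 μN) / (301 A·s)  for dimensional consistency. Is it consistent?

No

Expand each in SI base units:
  42.087 N/C:  N·C⁻¹ = kg·m·s⁻²·(s·A)⁻¹ = kg·m·s⁻³·A⁻¹
  (85.56 mV) / (74.382 m):  [kg·m²·s⁻³·A⁻¹] / [m] = kg·m·s⁻³·A⁻¹
  (71.3 C^-1·N) × (93.011 m):  [kg·m·s⁻³·A⁻¹] · [m] = kg·m²·s⁻³·A⁻¹
  (322 μN) / (301 A·s):  [kg·m·s⁻²] / [s·A] = kg·m·s⁻³·A⁻¹
The terms do not share a single dimension (kg·m²·s⁻³·A⁻¹ vs kg·m·s⁻³·A⁻¹).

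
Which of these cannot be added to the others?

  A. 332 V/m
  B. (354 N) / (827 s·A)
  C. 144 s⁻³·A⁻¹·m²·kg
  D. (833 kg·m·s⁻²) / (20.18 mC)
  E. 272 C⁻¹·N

Work out the base dimensions of each:
  A. V·m⁻¹ = J·C⁻¹·m⁻¹ = kg·m·s⁻³·A⁻¹
  B. [kg·m·s⁻²] / [s·A] = kg·m·s⁻³·A⁻¹
  C. kg·m²·s⁻³·A⁻¹
  D. [kg·m·s⁻²] / [s·A] = kg·m·s⁻³·A⁻¹
  E. N·C⁻¹ = kg·m·s⁻²·(s·A)⁻¹ = kg·m·s⁻³·A⁻¹
All reduce to kg·m·s⁻³·A⁻¹ except C., which is kg·m²·s⁻³·A⁻¹.

C.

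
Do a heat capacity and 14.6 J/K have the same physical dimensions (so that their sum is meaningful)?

Yes

Reduce each to base SI dimensions:
  a heat capacity:  [heat capacity] = kg·m²·s⁻²·K⁻¹
  14.6 J/K:  J·K⁻¹ = N·m·K⁻¹ = kg·m²·s⁻²·K⁻¹
Both are kg·m²·s⁻²·K⁻¹, so they have the same dimensions and can be added.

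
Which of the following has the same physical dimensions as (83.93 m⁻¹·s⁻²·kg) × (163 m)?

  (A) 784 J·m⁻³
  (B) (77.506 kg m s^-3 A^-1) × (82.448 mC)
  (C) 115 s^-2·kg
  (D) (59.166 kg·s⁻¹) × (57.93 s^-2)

(C)

Reference: [kg·m⁻¹·s⁻²] · [m] = kg·s⁻².
Each option:
  (A) J·m⁻³ = N·m·m⁻³ = kg·m⁻¹·s⁻²
  (B) [kg·m·s⁻³·A⁻¹] · [s·A] = kg·m·s⁻²
  (C) kg·s⁻²  ← same
  (D) [kg·s⁻¹] · [s⁻²] = kg·s⁻³
Only (C) matches kg·s⁻².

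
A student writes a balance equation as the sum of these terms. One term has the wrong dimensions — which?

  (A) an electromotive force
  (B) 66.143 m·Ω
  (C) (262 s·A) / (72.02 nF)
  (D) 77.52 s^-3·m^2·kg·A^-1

Work out the base dimensions of each:
  (A) [electromotive force] = kg·m²·s⁻³·A⁻¹
  (B) Ω·m = V·A⁻¹·m = kg·m³·s⁻³·A⁻²
  (C) [s·A] / [kg⁻¹·m⁻²·s⁴·A²] = kg·m²·s⁻³·A⁻¹
  (D) kg·m²·s⁻³·A⁻¹
All reduce to kg·m²·s⁻³·A⁻¹ except (B), which is kg·m³·s⁻³·A⁻².

(B)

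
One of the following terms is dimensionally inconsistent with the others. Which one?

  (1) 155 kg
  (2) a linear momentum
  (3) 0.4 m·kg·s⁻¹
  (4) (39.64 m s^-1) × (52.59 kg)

(1)

Reduce each to base SI dimensions:
  (1) kg
  (2) [linear momentum] = kg·m·s⁻¹
  (3) kg·m·s⁻¹
  (4) [m·s⁻¹] · [kg] = kg·m·s⁻¹
All reduce to kg·m·s⁻¹ except (1), which is kg.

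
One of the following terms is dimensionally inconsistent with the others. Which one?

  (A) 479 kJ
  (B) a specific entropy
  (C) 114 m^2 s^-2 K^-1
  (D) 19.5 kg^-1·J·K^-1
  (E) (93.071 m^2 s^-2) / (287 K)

(A)

In SI base units:
  (A) J = N·m = kg·m²·s⁻²
  (B) [specific entropy] = m²·s⁻²·K⁻¹
  (C) m²·s⁻²·K⁻¹
  (D) J·kg⁻¹·K⁻¹ = N·m·kg⁻¹·K⁻¹ = m²·s⁻²·K⁻¹
  (E) [m²·s⁻²] / [K] = m²·s⁻²·K⁻¹
All reduce to m²·s⁻²·K⁻¹ except (A), which is kg·m²·s⁻².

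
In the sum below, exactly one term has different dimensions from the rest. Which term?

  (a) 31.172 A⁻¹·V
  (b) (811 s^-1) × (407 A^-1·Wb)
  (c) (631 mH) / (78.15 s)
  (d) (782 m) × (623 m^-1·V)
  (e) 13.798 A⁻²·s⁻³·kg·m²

Expand each in SI base units:
  (a) V·A⁻¹ = J·C⁻¹·A⁻¹ = kg·m²·s⁻³·A⁻²
  (b) [s⁻¹] · [kg·m²·s⁻²·A⁻²] = kg·m²·s⁻³·A⁻²
  (c) [kg·m²·s⁻²·A⁻²] / [s] = kg·m²·s⁻³·A⁻²
  (d) [m] · [kg·m·s⁻³·A⁻¹] = kg·m²·s⁻³·A⁻¹
  (e) kg·m²·s⁻³·A⁻²
All reduce to kg·m²·s⁻³·A⁻² except (d), which is kg·m²·s⁻³·A⁻¹.

(d)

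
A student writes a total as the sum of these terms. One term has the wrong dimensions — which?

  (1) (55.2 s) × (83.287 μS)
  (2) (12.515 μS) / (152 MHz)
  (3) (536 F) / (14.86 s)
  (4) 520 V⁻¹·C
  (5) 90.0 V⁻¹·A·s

(3)

Dimensions:
  (1) [s] · [kg⁻¹·m⁻²·s³·A²] = kg⁻¹·m⁻²·s⁴·A²
  (2) [kg⁻¹·m⁻²·s³·A²] / [s⁻¹] = kg⁻¹·m⁻²·s⁴·A²
  (3) [kg⁻¹·m⁻²·s⁴·A²] / [s] = kg⁻¹·m⁻²·s³·A²
  (4) C·V⁻¹ = s·A·(J·C⁻¹)⁻¹ = kg⁻¹·m⁻²·s⁴·A²
  (5) A·s·V⁻¹ = A·s·(J·C⁻¹)⁻¹ = kg⁻¹·m⁻²·s⁴·A²
All reduce to kg⁻¹·m⁻²·s⁴·A² except (3), which is kg⁻¹·m⁻²·s³·A².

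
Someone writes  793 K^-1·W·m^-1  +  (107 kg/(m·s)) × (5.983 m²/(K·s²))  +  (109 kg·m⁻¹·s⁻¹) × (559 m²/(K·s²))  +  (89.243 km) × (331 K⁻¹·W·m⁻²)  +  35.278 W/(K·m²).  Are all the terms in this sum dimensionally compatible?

No

Work out the base dimensions of each:
  793 K^-1·W·m^-1:  W·m⁻¹·K⁻¹ = J·s⁻¹·m⁻¹·K⁻¹ = kg·m·s⁻³·K⁻¹
  (107 kg/(m·s)) × (5.983 m²/(K·s²)):  [kg·m⁻¹·s⁻¹] · [m²·s⁻²·K⁻¹] = kg·m·s⁻³·K⁻¹
  (109 kg·m⁻¹·s⁻¹) × (559 m²/(K·s²)):  [kg·m⁻¹·s⁻¹] · [m²·s⁻²·K⁻¹] = kg·m·s⁻³·K⁻¹
  (89.243 km) × (331 K⁻¹·W·m⁻²):  [m] · [kg·s⁻³·K⁻¹] = kg·m·s⁻³·K⁻¹
  35.278 W/(K·m²):  W·m⁻²·K⁻¹ = J·s⁻¹·m⁻²·K⁻¹ = kg·s⁻³·K⁻¹
The terms do not share a single dimension (kg·m·s⁻³·K⁻¹ vs kg·s⁻³·K⁻¹).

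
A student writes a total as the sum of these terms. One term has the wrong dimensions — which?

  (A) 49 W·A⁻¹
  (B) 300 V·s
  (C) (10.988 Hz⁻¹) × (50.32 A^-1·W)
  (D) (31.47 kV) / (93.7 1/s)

Dimensions:
  (A) W·A⁻¹ = J·s⁻¹·A⁻¹ = kg·m²·s⁻³·A⁻¹
  (B) V·s = J·C⁻¹·s = kg·m²·s⁻²·A⁻¹
  (C) [s] · [kg·m²·s⁻³·A⁻¹] = kg·m²·s⁻²·A⁻¹
  (D) [kg·m²·s⁻³·A⁻¹] / [s⁻¹] = kg·m²·s⁻²·A⁻¹
All reduce to kg·m²·s⁻²·A⁻¹ except (A), which is kg·m²·s⁻³·A⁻¹.

(A)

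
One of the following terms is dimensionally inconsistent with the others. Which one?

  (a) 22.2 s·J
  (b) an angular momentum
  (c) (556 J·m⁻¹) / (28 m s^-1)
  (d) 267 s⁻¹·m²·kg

(c)

In SI base units:
  (a) J·s = N·m·s = kg·m²·s⁻¹
  (b) [angular momentum] = kg·m²·s⁻¹
  (c) [kg·m·s⁻²] / [m·s⁻¹] = kg·s⁻¹
  (d) kg·m²·s⁻¹
All reduce to kg·m²·s⁻¹ except (c), which is kg·s⁻¹.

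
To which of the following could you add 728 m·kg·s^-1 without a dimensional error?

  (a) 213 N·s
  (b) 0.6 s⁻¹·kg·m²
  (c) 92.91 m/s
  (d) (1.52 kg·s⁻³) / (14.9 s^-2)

Reference: kg·m·s⁻¹.
Each option:
  (a) N·s = kg·m·s⁻²·s = kg·m·s⁻¹  ← same
  (b) kg·m²·s⁻¹
  (c) m·s⁻¹
  (d) [kg·s⁻³] / [s⁻²] = kg·s⁻¹
Only (a) matches kg·m·s⁻¹.

(a)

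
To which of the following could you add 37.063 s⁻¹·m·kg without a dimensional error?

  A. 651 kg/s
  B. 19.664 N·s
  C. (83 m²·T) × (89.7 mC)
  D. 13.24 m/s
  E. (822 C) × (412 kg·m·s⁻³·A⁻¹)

Reference: kg·m·s⁻¹.
Each option:
  A. kg·s⁻¹
  B. N·s = kg·m·s⁻²·s = kg·m·s⁻¹  ← same
  C. [kg·m²·s⁻²·A⁻¹] · [s·A] = kg·m²·s⁻¹
  D. m·s⁻¹
  E. [s·A] · [kg·m·s⁻³·A⁻¹] = kg·m·s⁻²
Only B. matches kg·m·s⁻¹.

B.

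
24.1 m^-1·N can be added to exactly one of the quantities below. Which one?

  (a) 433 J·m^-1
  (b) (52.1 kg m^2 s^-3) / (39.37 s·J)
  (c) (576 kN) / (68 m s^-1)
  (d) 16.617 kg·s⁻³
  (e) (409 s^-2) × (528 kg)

(e)

Reference: N·m⁻¹ = kg·m·s⁻²·m⁻¹ = kg·s⁻².
Each option:
  (a) J·m⁻¹ = N·m·m⁻¹ = kg·m·s⁻²
  (b) [kg·m²·s⁻³] / [kg·m²·s⁻¹] = s⁻²
  (c) [kg·m·s⁻²] / [m·s⁻¹] = kg·s⁻¹
  (d) kg·s⁻³
  (e) [s⁻²] · [kg] = kg·s⁻²  ← same
Only (e) matches kg·s⁻².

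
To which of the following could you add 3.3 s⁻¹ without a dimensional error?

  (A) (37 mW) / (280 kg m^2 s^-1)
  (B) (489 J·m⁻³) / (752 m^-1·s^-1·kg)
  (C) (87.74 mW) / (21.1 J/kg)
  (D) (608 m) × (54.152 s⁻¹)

Reference: s⁻¹.
Each option:
  (A) [kg·m²·s⁻³] / [kg·m²·s⁻¹] = s⁻²
  (B) [kg·m⁻¹·s⁻²] / [kg·m⁻¹·s⁻¹] = s⁻¹  ← same
  (C) [kg·m²·s⁻³] / [m²·s⁻²] = kg·s⁻¹
  (D) [m] · [s⁻¹] = m·s⁻¹
Only (B) matches s⁻¹.

(B)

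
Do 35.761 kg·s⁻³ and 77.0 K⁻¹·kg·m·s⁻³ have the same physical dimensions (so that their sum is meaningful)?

No

Dimensions:
  35.761 kg·s⁻³:  kg·s⁻³
  77.0 K⁻¹·kg·m·s⁻³:  kg·m·s⁻³·K⁻¹
kg·s⁻³ ≠ kg·m·s⁻³·K⁻¹, so they cannot be added.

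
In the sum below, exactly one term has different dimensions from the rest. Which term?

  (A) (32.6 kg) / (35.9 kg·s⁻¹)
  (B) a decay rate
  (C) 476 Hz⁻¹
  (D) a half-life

In SI base units:
  (A) [kg] / [kg·s⁻¹] = s
  (B) [decay rate] = s⁻¹
  (C) Hz⁻¹ = (s⁻¹)⁻¹ = s
  (D) [half-life] = s
All reduce to s except (B), which is s⁻¹.

(B)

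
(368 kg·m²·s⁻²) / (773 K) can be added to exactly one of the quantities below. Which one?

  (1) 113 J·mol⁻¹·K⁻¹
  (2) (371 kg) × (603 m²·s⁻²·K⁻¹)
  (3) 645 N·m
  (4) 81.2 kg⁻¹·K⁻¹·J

(2)

Reference: [kg·m²·s⁻²] / [K] = kg·m²·s⁻²·K⁻¹.
Each option:
  (1) J·mol⁻¹·K⁻¹ = N·m·mol⁻¹·K⁻¹ = kg·m²·s⁻²·K⁻¹·mol⁻¹
  (2) [kg] · [m²·s⁻²·K⁻¹] = kg·m²·s⁻²·K⁻¹  ← same
  (3) N·m = kg·m·s⁻²·m = kg·m²·s⁻²
  (4) J·kg⁻¹·K⁻¹ = N·m·kg⁻¹·K⁻¹ = m²·s⁻²·K⁻¹
Only (2) matches kg·m²·s⁻²·K⁻¹.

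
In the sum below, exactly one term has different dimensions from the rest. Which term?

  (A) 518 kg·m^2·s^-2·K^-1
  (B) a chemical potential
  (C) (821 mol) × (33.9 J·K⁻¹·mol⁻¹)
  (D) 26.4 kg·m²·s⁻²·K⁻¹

(B)

Work out the base dimensions of each:
  (A) kg·m²·s⁻²·K⁻¹
  (B) [chemical potential] = kg·m²·s⁻²·mol⁻¹
  (C) [mol] · [kg·m²·s⁻²·K⁻¹·mol⁻¹] = kg·m²·s⁻²·K⁻¹
  (D) kg·m²·s⁻²·K⁻¹
All reduce to kg·m²·s⁻²·K⁻¹ except (B), which is kg·m²·s⁻²·mol⁻¹.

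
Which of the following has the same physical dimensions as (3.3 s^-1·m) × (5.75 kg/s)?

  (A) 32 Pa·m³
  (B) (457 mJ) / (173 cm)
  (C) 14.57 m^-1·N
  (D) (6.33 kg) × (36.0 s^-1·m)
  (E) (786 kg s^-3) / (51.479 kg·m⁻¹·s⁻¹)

Reference: [m·s⁻¹] · [kg·s⁻¹] = kg·m·s⁻².
Each option:
  (A) Pa·m³ = N·m⁻²·m³ = kg·m²·s⁻²
  (B) [kg·m²·s⁻²] / [m] = kg·m·s⁻²  ← same
  (C) N·m⁻¹ = kg·m·s⁻²·m⁻¹ = kg·s⁻²
  (D) [kg] · [m·s⁻¹] = kg·m·s⁻¹
  (E) [kg·s⁻³] / [kg·m⁻¹·s⁻¹] = m·s⁻²
Only (B) matches kg·m·s⁻².

(B)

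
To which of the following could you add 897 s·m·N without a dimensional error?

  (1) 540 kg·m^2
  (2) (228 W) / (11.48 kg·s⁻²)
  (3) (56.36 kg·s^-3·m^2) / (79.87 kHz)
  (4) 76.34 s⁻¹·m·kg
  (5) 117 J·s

(5)

Reference: N·m·s = kg·m·s⁻²·m·s = kg·m²·s⁻¹.
Each option:
  (1) kg·m²
  (2) [kg·m²·s⁻³] / [kg·s⁻²] = m²·s⁻¹
  (3) [kg·m²·s⁻³] / [s⁻¹] = kg·m²·s⁻²
  (4) kg·m·s⁻¹
  (5) J·s = N·m·s = kg·m²·s⁻¹  ← same
Only (5) matches kg·m²·s⁻¹.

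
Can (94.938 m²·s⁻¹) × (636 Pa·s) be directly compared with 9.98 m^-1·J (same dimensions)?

In SI base units:
  (94.938 m²·s⁻¹) × (636 Pa·s):  [m²·s⁻¹] · [kg·m⁻¹·s⁻¹] = kg·m·s⁻²
  9.98 m^-1·J:  J·m⁻¹ = N·m·m⁻¹ = kg·m·s⁻²
Both are kg·m·s⁻², so they have the same dimensions and can be added.

Yes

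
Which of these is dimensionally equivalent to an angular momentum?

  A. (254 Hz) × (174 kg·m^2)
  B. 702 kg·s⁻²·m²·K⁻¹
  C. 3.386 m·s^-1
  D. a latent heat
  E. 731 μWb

Reference: [angular momentum] = kg·m²·s⁻¹.
Each option:
  A. [s⁻¹] · [kg·m²] = kg·m²·s⁻¹  ← same
  B. kg·m²·s⁻²·K⁻¹
  C. m·s⁻¹
  D. [latent heat] = m²·s⁻²
  E. Wb = V·s = kg·m²·s⁻²·A⁻¹
Only A. matches kg·m²·s⁻¹.

A.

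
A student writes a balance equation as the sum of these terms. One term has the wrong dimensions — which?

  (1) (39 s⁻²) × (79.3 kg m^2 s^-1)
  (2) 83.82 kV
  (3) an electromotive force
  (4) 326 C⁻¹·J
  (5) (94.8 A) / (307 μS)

Reduce each to base SI dimensions:
  (1) [s⁻²] · [kg·m²·s⁻¹] = kg·m²·s⁻³
  (2) V = J·C⁻¹ = kg·m²·s⁻³·A⁻¹
  (3) [electromotive force] = kg·m²·s⁻³·A⁻¹
  (4) J·C⁻¹ = N·m·(s·A)⁻¹ = kg·m²·s⁻³·A⁻¹
  (5) [A] / [kg⁻¹·m⁻²·s³·A²] = kg·m²·s⁻³·A⁻¹
All reduce to kg·m²·s⁻³·A⁻¹ except (1), which is kg·m²·s⁻³.

(1)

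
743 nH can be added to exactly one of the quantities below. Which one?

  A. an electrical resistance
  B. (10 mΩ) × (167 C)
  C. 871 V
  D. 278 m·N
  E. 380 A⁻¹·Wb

Reference: H = V·s·A⁻¹ = kg·m²·s⁻²·A⁻².
Each option:
  A. [electrical resistance] = kg·m²·s⁻³·A⁻²
  B. [kg·m²·s⁻³·A⁻²] · [s·A] = kg·m²·s⁻²·A⁻¹
  C. V = J·C⁻¹ = kg·m²·s⁻³·A⁻¹
  D. N·m = kg·m·s⁻²·m = kg·m²·s⁻²
  E. Wb·A⁻¹ = V·s·A⁻¹ = kg·m²·s⁻²·A⁻²  ← same
Only E. matches kg·m²·s⁻²·A⁻².

E.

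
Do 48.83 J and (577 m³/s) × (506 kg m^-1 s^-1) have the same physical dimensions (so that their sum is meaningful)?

Expand each in SI base units:
  48.83 J:  J = N·m = kg·m²·s⁻²
  (577 m³/s) × (506 kg m^-1 s^-1):  [m³·s⁻¹] · [kg·m⁻¹·s⁻¹] = kg·m²·s⁻²
Both are kg·m²·s⁻², so they have the same dimensions and can be added.

Yes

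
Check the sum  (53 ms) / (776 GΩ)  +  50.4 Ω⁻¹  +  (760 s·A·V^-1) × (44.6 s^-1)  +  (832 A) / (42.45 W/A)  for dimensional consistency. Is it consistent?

No

Work out the base dimensions of each:
  (53 ms) / (776 GΩ):  [s] / [kg·m²·s⁻³·A⁻²] = kg⁻¹·m⁻²·s⁴·A²
  50.4 Ω⁻¹:  Ω⁻¹ = (V·A⁻¹)⁻¹ = kg⁻¹·m⁻²·s³·A²
  (760 s·A·V^-1) × (44.6 s^-1):  [kg⁻¹·m⁻²·s⁴·A²] · [s⁻¹] = kg⁻¹·m⁻²·s³·A²
  (832 A) / (42.45 W/A):  [A] / [kg·m²·s⁻³·A⁻¹] = kg⁻¹·m⁻²·s³·A²
The terms do not share a single dimension (kg⁻¹·m⁻²·s³·A² vs kg⁻¹·m⁻²·s⁴·A²).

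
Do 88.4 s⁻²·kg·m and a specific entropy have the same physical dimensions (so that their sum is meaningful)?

No

Expand each in SI base units:
  88.4 s⁻²·kg·m:  kg·m·s⁻²
  a specific entropy:  [specific entropy] = m²·s⁻²·K⁻¹
kg·m·s⁻² ≠ m²·s⁻²·K⁻¹, so they cannot be added.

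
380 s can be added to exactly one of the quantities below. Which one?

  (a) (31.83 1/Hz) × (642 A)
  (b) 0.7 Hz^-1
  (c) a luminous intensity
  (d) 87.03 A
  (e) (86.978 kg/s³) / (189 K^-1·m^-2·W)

Reference: s.
Each option:
  (a) [s] · [A] = s·A
  (b) Hz⁻¹ = (s⁻¹)⁻¹ = s  ← same
  (c) [luminous intensity] = cd
  (d) A
  (e) [kg·s⁻³] / [kg·s⁻³·K⁻¹] = K
Only (b) matches s.

(b)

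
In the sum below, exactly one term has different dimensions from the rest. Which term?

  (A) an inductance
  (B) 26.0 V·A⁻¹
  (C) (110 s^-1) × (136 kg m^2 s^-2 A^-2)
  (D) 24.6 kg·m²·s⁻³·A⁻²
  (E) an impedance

(A)

Expand each in SI base units:
  (A) [inductance] = kg·m²·s⁻²·A⁻²
  (B) V·A⁻¹ = J·C⁻¹·A⁻¹ = kg·m²·s⁻³·A⁻²
  (C) [s⁻¹] · [kg·m²·s⁻²·A⁻²] = kg·m²·s⁻³·A⁻²
  (D) kg·m²·s⁻³·A⁻²
  (E) [impedance] = kg·m²·s⁻³·A⁻²
All reduce to kg·m²·s⁻³·A⁻² except (A), which is kg·m²·s⁻²·A⁻².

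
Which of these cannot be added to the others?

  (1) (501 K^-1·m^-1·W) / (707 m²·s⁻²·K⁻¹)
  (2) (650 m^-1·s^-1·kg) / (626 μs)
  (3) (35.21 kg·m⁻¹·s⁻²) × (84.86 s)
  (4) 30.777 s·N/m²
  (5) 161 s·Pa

(2)

Reduce each to base SI dimensions:
  (1) [kg·m·s⁻³·K⁻¹] / [m²·s⁻²·K⁻¹] = kg·m⁻¹·s⁻¹
  (2) [kg·m⁻¹·s⁻¹] / [s] = kg·m⁻¹·s⁻²
  (3) [kg·m⁻¹·s⁻²] · [s] = kg·m⁻¹·s⁻¹
  (4) N·s·m⁻² = kg·m·s⁻²·s·m⁻² = kg·m⁻¹·s⁻¹
  (5) Pa·s = N·m⁻²·s = kg·m⁻¹·s⁻¹
All reduce to kg·m⁻¹·s⁻¹ except (2), which is kg·m⁻¹·s⁻².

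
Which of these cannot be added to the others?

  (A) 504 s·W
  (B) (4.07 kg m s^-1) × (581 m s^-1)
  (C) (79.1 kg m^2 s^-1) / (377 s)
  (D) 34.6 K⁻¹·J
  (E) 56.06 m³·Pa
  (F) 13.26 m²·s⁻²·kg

(D)

Expand each in SI base units:
  (A) W·s = J·s⁻¹·s = kg·m²·s⁻²
  (B) [kg·m·s⁻¹] · [m·s⁻¹] = kg·m²·s⁻²
  (C) [kg·m²·s⁻¹] / [s] = kg·m²·s⁻²
  (D) J·K⁻¹ = N·m·K⁻¹ = kg·m²·s⁻²·K⁻¹
  (E) Pa·m³ = N·m⁻²·m³ = kg·m²·s⁻²
  (F) kg·m²·s⁻²
All reduce to kg·m²·s⁻² except (D), which is kg·m²·s⁻²·K⁻¹.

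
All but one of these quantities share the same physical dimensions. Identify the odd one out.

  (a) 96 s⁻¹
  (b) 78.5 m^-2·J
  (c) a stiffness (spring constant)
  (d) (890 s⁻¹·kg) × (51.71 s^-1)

(a)

Work out the base dimensions of each:
  (a) s⁻¹
  (b) J·m⁻² = N·m·m⁻² = kg·s⁻²
  (c) [stiffness (spring constant)] = kg·s⁻²
  (d) [kg·s⁻¹] · [s⁻¹] = kg·s⁻²
All reduce to kg·s⁻² except (a), which is s⁻¹.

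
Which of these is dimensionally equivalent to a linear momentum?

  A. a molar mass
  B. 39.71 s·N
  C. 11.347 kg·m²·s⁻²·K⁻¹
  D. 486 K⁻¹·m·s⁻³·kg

Reference: [linear momentum] = kg·m·s⁻¹.
Each option:
  A. [molar mass] = kg·mol⁻¹
  B. N·s = kg·m·s⁻²·s = kg·m·s⁻¹  ← same
  C. kg·m²·s⁻²·K⁻¹
  D. kg·m·s⁻³·K⁻¹
Only B. matches kg·m·s⁻¹.

B.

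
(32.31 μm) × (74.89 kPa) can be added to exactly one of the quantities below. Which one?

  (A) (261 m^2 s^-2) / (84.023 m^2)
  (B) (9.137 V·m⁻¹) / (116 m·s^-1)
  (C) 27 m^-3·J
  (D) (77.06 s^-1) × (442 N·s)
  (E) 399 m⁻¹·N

(E)

Reference: [m] · [kg·m⁻¹·s⁻²] = kg·s⁻².
Each option:
  (A) [m²·s⁻²] / [m²] = s⁻²
  (B) [kg·m·s⁻³·A⁻¹] / [m·s⁻¹] = kg·s⁻²·A⁻¹
  (C) J·m⁻³ = N·m·m⁻³ = kg·m⁻¹·s⁻²
  (D) [s⁻¹] · [kg·m·s⁻¹] = kg·m·s⁻²
  (E) N·m⁻¹ = kg·m·s⁻²·m⁻¹ = kg·s⁻²  ← same
Only (E) matches kg·s⁻².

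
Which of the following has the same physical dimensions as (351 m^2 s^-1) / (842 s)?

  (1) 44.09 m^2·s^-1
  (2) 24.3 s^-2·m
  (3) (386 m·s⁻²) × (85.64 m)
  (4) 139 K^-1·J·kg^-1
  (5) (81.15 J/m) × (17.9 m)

(3)

Reference: [m²·s⁻¹] / [s] = m²·s⁻².
Each option:
  (1) m²·s⁻¹
  (2) m·s⁻²
  (3) [m·s⁻²] · [m] = m²·s⁻²  ← same
  (4) J·kg⁻¹·K⁻¹ = N·m·kg⁻¹·K⁻¹ = m²·s⁻²·K⁻¹
  (5) [kg·m·s⁻²] · [m] = kg·m²·s⁻²
Only (3) matches m²·s⁻².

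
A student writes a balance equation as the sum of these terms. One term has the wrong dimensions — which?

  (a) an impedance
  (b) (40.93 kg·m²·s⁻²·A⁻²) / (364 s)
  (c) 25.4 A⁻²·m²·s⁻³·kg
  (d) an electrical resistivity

(d)

Reduce each to base SI dimensions:
  (a) [impedance] = kg·m²·s⁻³·A⁻²
  (b) [kg·m²·s⁻²·A⁻²] / [s] = kg·m²·s⁻³·A⁻²
  (c) kg·m²·s⁻³·A⁻²
  (d) [electrical resistivity] = kg·m³·s⁻³·A⁻²
All reduce to kg·m²·s⁻³·A⁻² except (d), which is kg·m³·s⁻³·A⁻².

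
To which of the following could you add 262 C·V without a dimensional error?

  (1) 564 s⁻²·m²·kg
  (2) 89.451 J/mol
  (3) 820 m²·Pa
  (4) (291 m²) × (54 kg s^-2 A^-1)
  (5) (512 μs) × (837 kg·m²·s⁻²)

Reference: C·V = s·A·J·C⁻¹ = kg·m²·s⁻².
Each option:
  (1) kg·m²·s⁻²  ← same
  (2) J·mol⁻¹ = N·m·mol⁻¹ = kg·m²·s⁻²·mol⁻¹
  (3) Pa·m² = N·m⁻²·m² = kg·m·s⁻²
  (4) [m²] · [kg·s⁻²·A⁻¹] = kg·m²·s⁻²·A⁻¹
  (5) [s] · [kg·m²·s⁻²] = kg·m²·s⁻¹
Only (1) matches kg·m²·s⁻².

(1)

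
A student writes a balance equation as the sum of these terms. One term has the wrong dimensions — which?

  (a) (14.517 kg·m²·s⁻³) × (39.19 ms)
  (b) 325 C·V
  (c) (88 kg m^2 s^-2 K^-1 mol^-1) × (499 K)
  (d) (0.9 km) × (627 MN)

In SI base units:
  (a) [kg·m²·s⁻³] · [s] = kg·m²·s⁻²
  (b) C·V = s·A·J·C⁻¹ = kg·m²·s⁻²
  (c) [kg·m²·s⁻²·K⁻¹·mol⁻¹] · [K] = kg·m²·s⁻²·mol⁻¹
  (d) [m] · [kg·m·s⁻²] = kg·m²·s⁻²
All reduce to kg·m²·s⁻² except (c), which is kg·m²·s⁻²·mol⁻¹.

(c)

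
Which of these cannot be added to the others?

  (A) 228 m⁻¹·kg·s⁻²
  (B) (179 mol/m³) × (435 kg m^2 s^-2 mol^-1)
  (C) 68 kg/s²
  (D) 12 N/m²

Expand each in SI base units:
  (A) kg·m⁻¹·s⁻²
  (B) [m⁻³·mol] · [kg·m²·s⁻²·mol⁻¹] = kg·m⁻¹·s⁻²
  (C) kg·s⁻²
  (D) N·m⁻² = kg·m·s⁻²·m⁻² = kg·m⁻¹·s⁻²
All reduce to kg·m⁻¹·s⁻² except (C), which is kg·s⁻².

(C)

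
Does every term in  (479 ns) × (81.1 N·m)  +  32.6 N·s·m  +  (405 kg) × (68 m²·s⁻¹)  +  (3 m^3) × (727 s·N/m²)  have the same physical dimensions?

In SI base units:
  (479 ns) × (81.1 N·m):  [s] · [kg·m²·s⁻²] = kg·m²·s⁻¹
  32.6 N·s·m:  N·m·s = kg·m·s⁻²·m·s = kg·m²·s⁻¹
  (405 kg) × (68 m²·s⁻¹):  [kg] · [m²·s⁻¹] = kg·m²·s⁻¹
  (3 m^3) × (727 s·N/m²):  [m³] · [kg·m⁻¹·s⁻¹] = kg·m²·s⁻¹
Every term reduces to kg·m²·s⁻¹.

Yes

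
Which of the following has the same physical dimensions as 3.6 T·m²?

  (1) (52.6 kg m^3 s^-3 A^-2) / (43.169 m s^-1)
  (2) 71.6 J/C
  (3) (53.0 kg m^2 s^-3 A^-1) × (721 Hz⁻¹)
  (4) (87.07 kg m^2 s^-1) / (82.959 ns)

(3)

Reference: T·m² = Wb·m⁻²·m² = kg·m²·s⁻²·A⁻¹.
Each option:
  (1) [kg·m³·s⁻³·A⁻²] / [m·s⁻¹] = kg·m²·s⁻²·A⁻²
  (2) J·C⁻¹ = N·m·(s·A)⁻¹ = kg·m²·s⁻³·A⁻¹
  (3) [kg·m²·s⁻³·A⁻¹] · [s] = kg·m²·s⁻²·A⁻¹  ← same
  (4) [kg·m²·s⁻¹] / [s] = kg·m²·s⁻²
Only (3) matches kg·m²·s⁻²·A⁻¹.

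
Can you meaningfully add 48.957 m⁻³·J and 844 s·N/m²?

In SI base units:
  48.957 m⁻³·J:  J·m⁻³ = N·m·m⁻³ = kg·m⁻¹·s⁻²
  844 s·N/m²:  N·s·m⁻² = kg·m·s⁻²·s·m⁻² = kg·m⁻¹·s⁻¹
kg·m⁻¹·s⁻² ≠ kg·m⁻¹·s⁻¹, so they cannot be added.

No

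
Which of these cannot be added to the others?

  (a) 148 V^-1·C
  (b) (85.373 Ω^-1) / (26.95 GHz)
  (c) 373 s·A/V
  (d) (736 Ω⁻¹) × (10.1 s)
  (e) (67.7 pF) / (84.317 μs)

Reduce each to base SI dimensions:
  (a) C·V⁻¹ = s·A·(J·C⁻¹)⁻¹ = kg⁻¹·m⁻²·s⁴·A²
  (b) [kg⁻¹·m⁻²·s³·A²] / [s⁻¹] = kg⁻¹·m⁻²·s⁴·A²
  (c) A·s·V⁻¹ = A·s·(J·C⁻¹)⁻¹ = kg⁻¹·m⁻²·s⁴·A²
  (d) [kg⁻¹·m⁻²·s³·A²] · [s] = kg⁻¹·m⁻²·s⁴·A²
  (e) [kg⁻¹·m⁻²·s⁴·A²] / [s] = kg⁻¹·m⁻²·s³·A²
All reduce to kg⁻¹·m⁻²·s⁴·A² except (e), which is kg⁻¹·m⁻²·s³·A².

(e)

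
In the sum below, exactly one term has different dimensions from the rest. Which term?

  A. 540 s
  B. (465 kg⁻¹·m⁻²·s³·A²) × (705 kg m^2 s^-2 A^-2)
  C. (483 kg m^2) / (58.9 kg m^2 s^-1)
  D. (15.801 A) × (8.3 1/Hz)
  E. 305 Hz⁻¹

D.

Reduce each to base SI dimensions:
  A. s
  B. [kg⁻¹·m⁻²·s³·A²] · [kg·m²·s⁻²·A⁻²] = s
  C. [kg·m²] / [kg·m²·s⁻¹] = s
  D. [A] · [s] = s·A
  E. Hz⁻¹ = (s⁻¹)⁻¹ = s
All reduce to s except D., which is s·A.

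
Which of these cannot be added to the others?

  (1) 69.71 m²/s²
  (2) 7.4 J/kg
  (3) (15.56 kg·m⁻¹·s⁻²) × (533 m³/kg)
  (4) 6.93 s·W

Expand each in SI base units:
  (1) m²·s⁻²
  (2) J·kg⁻¹ = N·m·kg⁻¹ = m²·s⁻²
  (3) [kg·m⁻¹·s⁻²] · [kg⁻¹·m³] = m²·s⁻²
  (4) W·s = J·s⁻¹·s = kg·m²·s⁻²
All reduce to m²·s⁻² except (4), which is kg·m²·s⁻².

(4)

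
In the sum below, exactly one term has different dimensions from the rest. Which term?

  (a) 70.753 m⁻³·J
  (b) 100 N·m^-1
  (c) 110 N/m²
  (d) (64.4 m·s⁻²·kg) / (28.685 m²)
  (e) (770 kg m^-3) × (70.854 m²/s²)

(b)

Expand each in SI base units:
  (a) J·m⁻³ = N·m·m⁻³ = kg·m⁻¹·s⁻²
  (b) N·m⁻¹ = kg·m·s⁻²·m⁻¹ = kg·s⁻²
  (c) N·m⁻² = kg·m·s⁻²·m⁻² = kg·m⁻¹·s⁻²
  (d) [kg·m·s⁻²] / [m²] = kg·m⁻¹·s⁻²
  (e) [kg·m⁻³] · [m²·s⁻²] = kg·m⁻¹·s⁻²
All reduce to kg·m⁻¹·s⁻² except (b), which is kg·s⁻².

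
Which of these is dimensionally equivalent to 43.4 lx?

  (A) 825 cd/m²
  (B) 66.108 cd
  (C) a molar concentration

Reference: lx = lm·m⁻² = m⁻²·cd.
Each option:
  (A) cd·m⁻² = m⁻²·cd  ← same
  (B) cd
  (C) [molar concentration] = m⁻³·mol
Only (A) matches m⁻²·cd.

(A)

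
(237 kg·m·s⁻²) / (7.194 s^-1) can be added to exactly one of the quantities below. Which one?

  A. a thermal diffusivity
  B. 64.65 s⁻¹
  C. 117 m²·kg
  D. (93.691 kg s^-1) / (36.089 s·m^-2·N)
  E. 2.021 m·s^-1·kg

Reference: [kg·m·s⁻²] / [s⁻¹] = kg·m·s⁻¹.
Each option:
  A. [thermal diffusivity] = m²·s⁻¹
  B. s⁻¹
  C. kg·m²
  D. [kg·s⁻¹] / [kg·m⁻¹·s⁻¹] = m
  E. kg·m·s⁻¹  ← same
Only E. matches kg·m·s⁻¹.

E.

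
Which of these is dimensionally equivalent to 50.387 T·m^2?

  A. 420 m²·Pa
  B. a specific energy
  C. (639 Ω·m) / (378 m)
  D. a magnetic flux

Reference: T·m² = Wb·m⁻²·m² = kg·m²·s⁻²·A⁻¹.
Each option:
  A. Pa·m² = N·m⁻²·m² = kg·m·s⁻²
  B. [specific energy] = m²·s⁻²
  C. [kg·m³·s⁻³·A⁻²] / [m] = kg·m²·s⁻³·A⁻²
  D. [magnetic flux] = kg·m²·s⁻²·A⁻¹  ← same
Only D. matches kg·m²·s⁻²·A⁻¹.

D.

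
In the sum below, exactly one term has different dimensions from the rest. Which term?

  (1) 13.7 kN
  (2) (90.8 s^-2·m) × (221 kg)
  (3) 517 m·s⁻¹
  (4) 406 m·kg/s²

(3)

Reduce each to base SI dimensions:
  (1) N = kg·m·s⁻²
  (2) [m·s⁻²] · [kg] = kg·m·s⁻²
  (3) m·s⁻¹
  (4) kg·m·s⁻²
All reduce to kg·m·s⁻² except (3), which is m·s⁻¹.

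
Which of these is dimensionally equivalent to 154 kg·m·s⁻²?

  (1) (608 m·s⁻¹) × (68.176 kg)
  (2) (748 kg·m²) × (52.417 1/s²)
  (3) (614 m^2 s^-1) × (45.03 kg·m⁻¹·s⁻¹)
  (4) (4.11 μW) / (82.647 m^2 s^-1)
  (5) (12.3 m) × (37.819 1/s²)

Reference: kg·m·s⁻².
Each option:
  (1) [m·s⁻¹] · [kg] = kg·m·s⁻¹
  (2) [kg·m²] · [s⁻²] = kg·m²·s⁻²
  (3) [m²·s⁻¹] · [kg·m⁻¹·s⁻¹] = kg·m·s⁻²  ← same
  (4) [kg·m²·s⁻³] / [m²·s⁻¹] = kg·s⁻²
  (5) [m] · [s⁻²] = m·s⁻²
Only (3) matches kg·m·s⁻².

(3)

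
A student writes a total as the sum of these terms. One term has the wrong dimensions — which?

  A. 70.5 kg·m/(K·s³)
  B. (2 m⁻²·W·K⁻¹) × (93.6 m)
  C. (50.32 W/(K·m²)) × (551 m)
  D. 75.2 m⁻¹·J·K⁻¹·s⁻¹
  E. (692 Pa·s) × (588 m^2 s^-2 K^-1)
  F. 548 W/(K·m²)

Expand each in SI base units:
  A. kg·m·s⁻³·K⁻¹
  B. [kg·s⁻³·K⁻¹] · [m] = kg·m·s⁻³·K⁻¹
  C. [kg·s⁻³·K⁻¹] · [m] = kg·m·s⁻³·K⁻¹
  D. J·s⁻¹·m⁻¹·K⁻¹ = N·m·s⁻¹·m⁻¹·K⁻¹ = kg·m·s⁻³·K⁻¹
  E. [kg·m⁻¹·s⁻¹] · [m²·s⁻²·K⁻¹] = kg·m·s⁻³·K⁻¹
  F. W·m⁻²·K⁻¹ = J·s⁻¹·m⁻²·K⁻¹ = kg·s⁻³·K⁻¹
All reduce to kg·m·s⁻³·K⁻¹ except F., which is kg·s⁻³·K⁻¹.

F.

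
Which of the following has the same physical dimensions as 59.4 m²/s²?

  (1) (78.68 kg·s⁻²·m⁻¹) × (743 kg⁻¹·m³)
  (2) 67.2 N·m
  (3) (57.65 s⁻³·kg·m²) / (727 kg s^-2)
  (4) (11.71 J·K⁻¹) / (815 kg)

(1)

Reference: m²·s⁻².
Each option:
  (1) [kg·m⁻¹·s⁻²] · [kg⁻¹·m³] = m²·s⁻²  ← same
  (2) N·m = kg·m·s⁻²·m = kg·m²·s⁻²
  (3) [kg·m²·s⁻³] / [kg·s⁻²] = m²·s⁻¹
  (4) [kg·m²·s⁻²·K⁻¹] / [kg] = m²·s⁻²·K⁻¹
Only (1) matches m²·s⁻².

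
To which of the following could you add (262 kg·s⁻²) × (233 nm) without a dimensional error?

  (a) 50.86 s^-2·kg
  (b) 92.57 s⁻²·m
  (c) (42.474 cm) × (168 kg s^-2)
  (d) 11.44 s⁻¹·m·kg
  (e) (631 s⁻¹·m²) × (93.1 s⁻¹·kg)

(c)

Reference: [kg·s⁻²] · [m] = kg·m·s⁻².
Each option:
  (a) kg·s⁻²
  (b) m·s⁻²
  (c) [m] · [kg·s⁻²] = kg·m·s⁻²  ← same
  (d) kg·m·s⁻¹
  (e) [m²·s⁻¹] · [kg·s⁻¹] = kg·m²·s⁻²
Only (c) matches kg·m·s⁻².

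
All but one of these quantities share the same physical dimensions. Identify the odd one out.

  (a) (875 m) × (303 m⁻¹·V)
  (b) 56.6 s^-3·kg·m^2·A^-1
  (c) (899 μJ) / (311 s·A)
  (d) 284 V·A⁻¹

Work out the base dimensions of each:
  (a) [m] · [kg·m·s⁻³·A⁻¹] = kg·m²·s⁻³·A⁻¹
  (b) kg·m²·s⁻³·A⁻¹
  (c) [kg·m²·s⁻²] / [s·A] = kg·m²·s⁻³·A⁻¹
  (d) V·A⁻¹ = J·C⁻¹·A⁻¹ = kg·m²·s⁻³·A⁻²
All reduce to kg·m²·s⁻³·A⁻¹ except (d), which is kg·m²·s⁻³·A⁻².

(d)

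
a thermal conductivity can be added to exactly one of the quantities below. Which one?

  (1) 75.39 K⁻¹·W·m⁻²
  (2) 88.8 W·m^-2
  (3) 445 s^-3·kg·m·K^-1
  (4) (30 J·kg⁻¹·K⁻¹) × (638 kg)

(3)

Reference: [thermal conductivity] = kg·m·s⁻³·K⁻¹.
Each option:
  (1) W·m⁻²·K⁻¹ = J·s⁻¹·m⁻²·K⁻¹ = kg·s⁻³·K⁻¹
  (2) W·m⁻² = J·s⁻¹·m⁻² = kg·s⁻³
  (3) kg·m·s⁻³·K⁻¹  ← same
  (4) [m²·s⁻²·K⁻¹] · [kg] = kg·m²·s⁻²·K⁻¹
Only (3) matches kg·m·s⁻³·K⁻¹.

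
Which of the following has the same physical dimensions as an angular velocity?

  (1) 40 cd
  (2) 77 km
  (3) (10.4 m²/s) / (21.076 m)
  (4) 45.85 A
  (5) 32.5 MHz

Reference: [angular velocity] = s⁻¹.
Each option:
  (1) cd
  (2) m
  (3) [m²·s⁻¹] / [m] = m·s⁻¹
  (4) A
  (5) Hz = s⁻¹  ← same
Only (5) matches s⁻¹.

(5)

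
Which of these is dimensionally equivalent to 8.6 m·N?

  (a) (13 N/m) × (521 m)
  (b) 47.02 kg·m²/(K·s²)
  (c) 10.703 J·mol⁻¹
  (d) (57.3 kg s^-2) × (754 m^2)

(d)

Reference: N·m = kg·m·s⁻²·m = kg·m²·s⁻².
Each option:
  (a) [kg·s⁻²] · [m] = kg·m·s⁻²
  (b) kg·m²·s⁻²·K⁻¹
  (c) J·mol⁻¹ = N·m·mol⁻¹ = kg·m²·s⁻²·mol⁻¹
  (d) [kg·s⁻²] · [m²] = kg·m²·s⁻²  ← same
Only (d) matches kg·m²·s⁻².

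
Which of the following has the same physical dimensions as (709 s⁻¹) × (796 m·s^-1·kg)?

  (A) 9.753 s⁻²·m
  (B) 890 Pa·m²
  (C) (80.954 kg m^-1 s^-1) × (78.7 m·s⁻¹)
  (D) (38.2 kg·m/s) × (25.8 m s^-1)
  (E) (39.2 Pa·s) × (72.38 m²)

Reference: [s⁻¹] · [kg·m·s⁻¹] = kg·m·s⁻².
Each option:
  (A) m·s⁻²
  (B) Pa·m² = N·m⁻²·m² = kg·m·s⁻²  ← same
  (C) [kg·m⁻¹·s⁻¹] · [m·s⁻¹] = kg·s⁻²
  (D) [kg·m·s⁻¹] · [m·s⁻¹] = kg·m²·s⁻²
  (E) [kg·m⁻¹·s⁻¹] · [m²] = kg·m·s⁻¹
Only (B) matches kg·m·s⁻².

(B)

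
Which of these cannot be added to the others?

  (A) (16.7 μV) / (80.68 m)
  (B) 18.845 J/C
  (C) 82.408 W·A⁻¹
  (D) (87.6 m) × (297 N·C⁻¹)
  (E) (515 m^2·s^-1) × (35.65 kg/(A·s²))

Expand each in SI base units:
  (A) [kg·m²·s⁻³·A⁻¹] / [m] = kg·m·s⁻³·A⁻¹
  (B) J·C⁻¹ = N·m·(s·A)⁻¹ = kg·m²·s⁻³·A⁻¹
  (C) W·A⁻¹ = J·s⁻¹·A⁻¹ = kg·m²·s⁻³·A⁻¹
  (D) [m] · [kg·m·s⁻³·A⁻¹] = kg·m²·s⁻³·A⁻¹
  (E) [m²·s⁻¹] · [kg·s⁻²·A⁻¹] = kg·m²·s⁻³·A⁻¹
All reduce to kg·m²·s⁻³·A⁻¹ except (A), which is kg·m·s⁻³·A⁻¹.

(A)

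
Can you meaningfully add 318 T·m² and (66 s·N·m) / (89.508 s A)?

Yes

Dimensions:
  318 T·m²:  T·m² = Wb·m⁻²·m² = kg·m²·s⁻²·A⁻¹
  (66 s·N·m) / (89.508 s A):  [kg·m²·s⁻¹] / [s·A] = kg·m²·s⁻²·A⁻¹
Both are kg·m²·s⁻²·A⁻¹, so they have the same dimensions and can be added.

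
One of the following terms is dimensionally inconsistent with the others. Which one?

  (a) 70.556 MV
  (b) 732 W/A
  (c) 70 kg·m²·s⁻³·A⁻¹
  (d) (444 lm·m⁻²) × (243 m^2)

Dimensions:
  (a) V = J·C⁻¹ = kg·m²·s⁻³·A⁻¹
  (b) W·A⁻¹ = J·s⁻¹·A⁻¹ = kg·m²·s⁻³·A⁻¹
  (c) kg·m²·s⁻³·A⁻¹
  (d) [m⁻²·cd] · [m²] = cd
All reduce to kg·m²·s⁻³·A⁻¹ except (d), which is cd.

(d)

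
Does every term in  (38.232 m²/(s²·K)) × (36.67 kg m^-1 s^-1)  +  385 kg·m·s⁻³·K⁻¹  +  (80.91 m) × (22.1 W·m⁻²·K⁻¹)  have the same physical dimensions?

Yes

In SI base units:
  (38.232 m²/(s²·K)) × (36.67 kg m^-1 s^-1):  [m²·s⁻²·K⁻¹] · [kg·m⁻¹·s⁻¹] = kg·m·s⁻³·K⁻¹
  385 kg·m·s⁻³·K⁻¹:  kg·m·s⁻³·K⁻¹
  (80.91 m) × (22.1 W·m⁻²·K⁻¹):  [m] · [kg·s⁻³·K⁻¹] = kg·m·s⁻³·K⁻¹
Every term reduces to kg·m·s⁻³·K⁻¹.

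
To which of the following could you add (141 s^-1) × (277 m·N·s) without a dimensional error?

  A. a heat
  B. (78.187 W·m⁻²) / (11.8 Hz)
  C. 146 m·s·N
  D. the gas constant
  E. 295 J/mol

A.

Reference: [s⁻¹] · [kg·m²·s⁻¹] = kg·m²·s⁻².
Each option:
  A. [heat] = kg·m²·s⁻²  ← same
  B. [kg·s⁻³] / [s⁻¹] = kg·s⁻²
  C. N·m·s = kg·m·s⁻²·m·s = kg·m²·s⁻¹
  D. [gas constant] = kg·m²·s⁻²·K⁻¹·mol⁻¹
  E. J·mol⁻¹ = N·m·mol⁻¹ = kg·m²·s⁻²·mol⁻¹
Only A. matches kg·m²·s⁻².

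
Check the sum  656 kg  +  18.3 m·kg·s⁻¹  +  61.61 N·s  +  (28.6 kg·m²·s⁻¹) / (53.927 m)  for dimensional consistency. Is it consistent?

No

In SI base units:
  656 kg:  kg
  18.3 m·kg·s⁻¹:  kg·m·s⁻¹
  61.61 N·s:  N·s = kg·m·s⁻²·s = kg·m·s⁻¹
  (28.6 kg·m²·s⁻¹) / (53.927 m):  [kg·m²·s⁻¹] / [m] = kg·m·s⁻¹
The terms do not share a single dimension (kg vs kg·m·s⁻¹).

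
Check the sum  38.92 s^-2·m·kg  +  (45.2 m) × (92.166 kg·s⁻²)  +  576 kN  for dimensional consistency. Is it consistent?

Yes

Work out the base dimensions of each:
  38.92 s^-2·m·kg:  kg·m·s⁻²
  (45.2 m) × (92.166 kg·s⁻²):  [m] · [kg·s⁻²] = kg·m·s⁻²
  576 kN:  N = kg·m·s⁻²
Every term reduces to kg·m·s⁻².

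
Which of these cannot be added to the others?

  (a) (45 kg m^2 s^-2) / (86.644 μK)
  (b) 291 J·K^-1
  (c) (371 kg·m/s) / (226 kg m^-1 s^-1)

Work out the base dimensions of each:
  (a) [kg·m²·s⁻²] / [K] = kg·m²·s⁻²·K⁻¹
  (b) J·K⁻¹ = N·m·K⁻¹ = kg·m²·s⁻²·K⁻¹
  (c) [kg·m·s⁻¹] / [kg·m⁻¹·s⁻¹] = m²
All reduce to kg·m²·s⁻²·K⁻¹ except (c), which is m².

(c)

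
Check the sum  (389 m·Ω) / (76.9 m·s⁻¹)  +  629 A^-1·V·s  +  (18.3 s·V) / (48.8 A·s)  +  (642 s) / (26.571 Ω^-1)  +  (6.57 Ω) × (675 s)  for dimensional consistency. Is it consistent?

Reduce each to base SI dimensions:
  (389 m·Ω) / (76.9 m·s⁻¹):  [kg·m³·s⁻³·A⁻²] / [m·s⁻¹] = kg·m²·s⁻²·A⁻²
  629 A^-1·V·s:  V·s·A⁻¹ = J·C⁻¹·s·A⁻¹ = kg·m²·s⁻²·A⁻²
  (18.3 s·V) / (48.8 A·s):  [kg·m²·s⁻²·A⁻¹] / [s·A] = kg·m²·s⁻³·A⁻²
  (642 s) / (26.571 Ω^-1):  [s] / [kg⁻¹·m⁻²·s³·A²] = kg·m²·s⁻²·A⁻²
  (6.57 Ω) × (675 s):  [kg·m²·s⁻³·A⁻²] · [s] = kg·m²·s⁻²·A⁻²
The terms do not share a single dimension (kg·m²·s⁻²·A⁻² vs kg·m²·s⁻³·A⁻²).

No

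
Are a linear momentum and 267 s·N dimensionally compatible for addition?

Yes

Work out the base dimensions of each:
  a linear momentum:  [linear momentum] = kg·m·s⁻¹
  267 s·N:  N·s = kg·m·s⁻²·s = kg·m·s⁻¹
Both are kg·m·s⁻¹, so they have the same dimensions and can be added.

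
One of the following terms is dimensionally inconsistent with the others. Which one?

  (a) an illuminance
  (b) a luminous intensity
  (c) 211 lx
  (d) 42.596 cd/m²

Expand each in SI base units:
  (a) [illuminance] = m⁻²·cd
  (b) [luminous intensity] = cd
  (c) lx = lm·m⁻² = m⁻²·cd
  (d) cd·m⁻² = m⁻²·cd
All reduce to m⁻²·cd except (b), which is cd.

(b)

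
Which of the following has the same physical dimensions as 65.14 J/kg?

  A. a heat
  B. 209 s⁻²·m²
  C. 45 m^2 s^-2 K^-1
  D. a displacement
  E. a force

Reference: J·kg⁻¹ = N·m·kg⁻¹ = m²·s⁻².
Each option:
  A. [heat] = kg·m²·s⁻²
  B. m²·s⁻²  ← same
  C. m²·s⁻²·K⁻¹
  D. [displacement] = m
  E. [force] = kg·m·s⁻²
Only B. matches m²·s⁻².

B.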